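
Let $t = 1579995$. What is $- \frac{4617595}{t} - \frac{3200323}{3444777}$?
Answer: $- \frac{66549458380}{17278509321} \approx -3.8516$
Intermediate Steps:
$- \frac{4617595}{t} - \frac{3200323}{3444777} = - \frac{4617595}{1579995} - \frac{3200323}{3444777} = \left(-4617595\right) \frac{1}{1579995} - \frac{457189}{492111} = - \frac{923519}{315999} - \frac{457189}{492111} = - \frac{66549458380}{17278509321}$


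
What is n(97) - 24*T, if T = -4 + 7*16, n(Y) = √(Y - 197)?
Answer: -2592 + 10*I ≈ -2592.0 + 10.0*I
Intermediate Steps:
n(Y) = √(-197 + Y)
T = 108 (T = -4 + 112 = 108)
n(97) - 24*T = √(-197 + 97) - 24*108 = √(-100) - 1*2592 = 10*I - 2592 = -2592 + 10*I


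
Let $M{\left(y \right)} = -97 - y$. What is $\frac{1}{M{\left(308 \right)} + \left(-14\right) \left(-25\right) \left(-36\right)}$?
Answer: $- \frac{1}{13005} \approx -7.6893 \cdot 10^{-5}$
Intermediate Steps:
$\frac{1}{M{\left(308 \right)} + \left(-14\right) \left(-25\right) \left(-36\right)} = \frac{1}{\left(-97 - 308\right) + \left(-14\right) \left(-25\right) \left(-36\right)} = \frac{1}{\left(-97 - 308\right) + 350 \left(-36\right)} = \frac{1}{-405 - 12600} = \frac{1}{-13005} = - \frac{1}{13005}$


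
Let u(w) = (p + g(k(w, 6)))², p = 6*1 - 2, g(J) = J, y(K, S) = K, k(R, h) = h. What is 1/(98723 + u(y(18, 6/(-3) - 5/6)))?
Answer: 1/98823 ≈ 1.0119e-5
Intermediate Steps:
p = 4 (p = 6 - 2 = 4)
u(w) = 100 (u(w) = (4 + 6)² = 10² = 100)
1/(98723 + u(y(18, 6/(-3) - 5/6))) = 1/(98723 + 100) = 1/98823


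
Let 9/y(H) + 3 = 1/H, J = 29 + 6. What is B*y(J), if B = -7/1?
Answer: 2205/104 ≈ 21.202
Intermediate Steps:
J = 35
B = -7 (B = -7*1 = -7)
y(H) = 9/(-3 + 1/H)
B*y(J) = -(-63)*35/(-1 + 3*35) = -(-63)*35/(-1 + 105) = -(-63)*35/104 = -7*(-315/104) = 2205/104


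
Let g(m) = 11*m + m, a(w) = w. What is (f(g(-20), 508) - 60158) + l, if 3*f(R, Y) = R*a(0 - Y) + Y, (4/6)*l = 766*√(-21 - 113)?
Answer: -58046/3 + 1149*I*√134 ≈ -19349.0 + 13301.0*I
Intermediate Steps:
g(m) = 12*m
l = 1149*I*√134 (l = 3*(766*√(-21 - 113))/2 = 3*(766*√(-134))/2 = 3*(766*(I*√134))/2 = 3*(766*I*√134)/2 = 1149*I*√134 ≈ 13301.0*I)
f(R, Y) = Y/3 - R*Y/3 (f(R, Y) = (R*(0 - Y) + Y)/3 = (R*(-Y) + Y)/3 = (-R*Y + Y)/3 = (Y - R*Y)/3 = Y/3 - R*Y/3)
(f(g(-20), 508) - 60158) + l = ((⅓)*508*(1 - 12*(-20)) - 60158) + 1149*I*√134 = ((⅓)*508*(1 - 1*(-240)) - 60158) + 1149*I*√134 = ((⅓)*508*(1 + 240) - 60158) + 1149*I*√134 = ((⅓)*508*241 - 60158) + 1149*I*√134 = (122428/3 - 60158) + 1149*I*√134 = -58046/3 + 1149*I*√134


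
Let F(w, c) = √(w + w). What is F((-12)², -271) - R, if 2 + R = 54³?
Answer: -157462 + 12*√2 ≈ -1.5745e+5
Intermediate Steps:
F(w, c) = √2*√w (F(w, c) = √(2*w) = √2*√w)
R = 157462 (R = -2 + 54³ = -2 + 157464 = 157462)
F((-12)², -271) - R = √2*√((-12)²) - 1*157462 = √2*√144 - 157462 = √2*12 - 157462 = 12*√2 - 157462 = -157462 + 12*√2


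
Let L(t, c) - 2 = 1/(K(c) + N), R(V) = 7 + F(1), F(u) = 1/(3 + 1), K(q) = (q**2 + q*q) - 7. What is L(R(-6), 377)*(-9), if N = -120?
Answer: -5114367/284131 ≈ -18.000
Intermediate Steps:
K(q) = -7 + 2*q**2 (K(q) = (q**2 + q**2) - 7 = 2*q**2 - 7 = -7 + 2*q**2)
F(u) = 1/4
R(V) = 29/4 (R(V) = 7 + 1/4 = 29/4)
L(t, c) = 2 + 1/(-127 + 2*c**2) (L(t, c) = 2 + 1/((-7 + 2*c**2) - 120) = 2 + 1/(-127 + 2*c**2))
L(R(-6), 377)*(-9) = ((-253 + 4*377**2)/(-127 + 2*377**2))*(-9) = ((-253 + 4*142129)/(-127 + 2*142129))*(-9) = ((-253 + 568516)/(-127 + 284258))*(-9) = (568263/284131)*(-9) = -5114367/284131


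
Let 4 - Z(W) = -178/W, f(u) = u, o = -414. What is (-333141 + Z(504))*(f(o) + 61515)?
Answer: -569939503215/28 ≈ -2.0355e+10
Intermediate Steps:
Z(W) = 4 + 178/W (Z(W) = 4 - (-178)/W = 4 + 178/W)
(-333141 + Z(504))*(f(o) + 61515) = (-333141 + (4 + 178/504))*(-414 + 61515) = (-333141 + (4 + 178*(1/504)))*61101 = (-333141 + (4 + 89/252))*61101 = (-333141 + 1097/252)*61101 = -83950435/252*61101 = -569939503215/28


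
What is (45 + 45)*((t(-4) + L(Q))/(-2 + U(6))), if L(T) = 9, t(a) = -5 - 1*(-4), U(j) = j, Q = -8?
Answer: 180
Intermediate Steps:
t(a) = -1 (t(a) = -5 + 4 = -1)
(45 + 45)*((t(-4) + L(Q))/(-2 + U(6))) = (45 + 45)*((-1 + 9)/(-2 + 6)) = 90*(8/4) = 90*(8*(1/4)) = 90*2 = 180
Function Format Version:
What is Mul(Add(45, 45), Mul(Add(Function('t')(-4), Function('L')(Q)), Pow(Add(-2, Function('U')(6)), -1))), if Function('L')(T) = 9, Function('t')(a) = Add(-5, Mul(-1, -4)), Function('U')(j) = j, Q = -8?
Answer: 180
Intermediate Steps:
Function('t')(a) = -1 (Function('t')(a) = Add(-5, 4) = -1)
Mul(Add(45, 45), Mul(Add(Function('t')(-4), Function('L')(Q)), Pow(Add(-2, Function('U')(6)), -1))) = Mul(Add(45, 45), Mul(Add(-1, 9), Pow(Add(-2, 6), -1))) = Mul(90, Mul(8, Pow(4, -1))) = Mul(90, Mul(8, Rational(1, 4))) = Mul(90, 2) = 180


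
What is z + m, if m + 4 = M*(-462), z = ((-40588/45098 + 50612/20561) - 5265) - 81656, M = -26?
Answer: -34731189380903/463629989 ≈ -74912.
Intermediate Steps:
z = -40298458288815/463629989 (z = ((-40588*1/45098 + 50612*(1/20561)) - 5265) - 81656 = ((-20294/22549 + 50612/20561) - 5265) - 81656 = (723985054/463629989 - 5265) - 81656 = -2440287907031/463629989 - 81656 = -40298458288815/463629989 ≈ -86920.)
m = 12008 (m = -4 - 26*(-462) = -4 + 12012 = 12008)
z + m = -40298458288815/463629989 + 12008 = -34731189380903/463629989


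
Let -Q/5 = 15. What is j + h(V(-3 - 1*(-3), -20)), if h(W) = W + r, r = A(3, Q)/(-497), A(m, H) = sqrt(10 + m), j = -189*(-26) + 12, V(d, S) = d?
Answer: 4926 - sqrt(13)/497 ≈ 4926.0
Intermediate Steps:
Q = -75 (Q = -5*15 = -75)
j = 4926 (j = 4914 + 12 = 4926)
r = -sqrt(13)/497 (r = sqrt(10 + 3)/(-497) = sqrt(13)*(-1/497) = -sqrt(13)/497 ≈ -0.0072546)
h(W) = W - sqrt(13)/497
j + h(V(-3 - 1*(-3), -20)) = 4926 + ((-3 - 1*(-3)) - sqrt(13)/497) = 4926 + ((-3 + 3) - sqrt(13)/497) = 4926 + (0 - sqrt(13)/497) = 4926 - sqrt(13)/497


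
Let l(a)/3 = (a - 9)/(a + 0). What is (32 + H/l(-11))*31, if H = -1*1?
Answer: 59179/60 ≈ 986.32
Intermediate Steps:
l(a) = 3*(-9 + a)/a (l(a) = 3*((a - 9)/(a + 0)) = 3*((-9 + a)/a) = 3*(-9 + a)/a)
H = -1
(32 + H/l(-11))*31 = (32 - 1/(3 - 27/(-11)))*31 = (32 - 1/(3 - 27*(-1/11)))*31 = (32 - 1/(3 + 27/11))*31 = (32 - 1/60/11)*31 = (32 - 1*11/60)*31 = (32 - 11/60)*31 = (1909/60)*31 = 59179/60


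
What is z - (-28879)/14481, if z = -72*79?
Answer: -82339049/14481 ≈ -5686.0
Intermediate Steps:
z = -5688
z - (-28879)/14481 = -5688 - (-28879)/14481 = -5688 - 1*(-28879/14481) = -5688 + 28879/14481 = -82339049/14481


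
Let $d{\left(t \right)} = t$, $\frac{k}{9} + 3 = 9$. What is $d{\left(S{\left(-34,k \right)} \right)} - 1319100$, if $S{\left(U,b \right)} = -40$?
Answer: $-1319140$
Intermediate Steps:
$k = 54$ ($k = -27 + 9 \cdot 9 = -27 + 81 = 54$)
$d{\left(S{\left(-34,k \right)} \right)} - 1319100 = -40 - 1319100 = -1319140$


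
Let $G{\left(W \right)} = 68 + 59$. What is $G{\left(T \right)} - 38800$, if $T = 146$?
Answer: $-38673$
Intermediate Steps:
$G{\left(W \right)} = 127$
$G{\left(T \right)} - 38800 = 127 - 38800 = -38673$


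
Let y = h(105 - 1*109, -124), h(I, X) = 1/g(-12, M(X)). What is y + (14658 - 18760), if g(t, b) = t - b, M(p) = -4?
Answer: -32817/8 ≈ -4102.1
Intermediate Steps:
h(I, X) = -1/8 (h(I, X) = 1/(-12 - 1*(-4)) = 1/(-12 + 4) = 1/(-8) = -1/8)
y = -1/8 ≈ -0.12500
y + (14658 - 18760) = -1/8 + (14658 - 18760) = -1/8 - 4102 = -32817/8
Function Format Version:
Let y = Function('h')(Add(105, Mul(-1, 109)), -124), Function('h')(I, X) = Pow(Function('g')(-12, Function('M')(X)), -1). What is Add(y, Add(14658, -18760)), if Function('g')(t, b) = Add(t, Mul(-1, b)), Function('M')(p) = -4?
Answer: Rational(-32817, 8) ≈ -4102.1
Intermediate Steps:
Function('h')(I, X) = Rational(-1, 8) (Function('h')(I, X) = Pow(Add(-12, Mul(-1, -4)), -1) = Pow(Add(-12, 4), -1) = Pow(-8, -1) = Rational(-1, 8))
y = Rational(-1, 8) ≈ -0.12500
Add(y, Add(14658, -18760)) = Add(Rational(-1, 8), Add(14658, -18760)) = Add(Rational(-1, 8), -4102) = Rational(-32817, 8)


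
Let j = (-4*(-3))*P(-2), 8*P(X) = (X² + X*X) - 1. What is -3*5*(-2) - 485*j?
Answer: -10125/2 ≈ -5062.5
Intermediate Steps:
P(X) = -⅛ + X²/4 (P(X) = ((X² + X*X) - 1)/8 = ((X² + X²) - 1)/8 = (2*X² - 1)/8 = (-1 + 2*X²)/8 = -⅛ + X²/4)
j = 21/2 (j = (-4*(-3))*(-⅛ + (¼)*(-2)²) = 12*(-⅛ + (¼)*4) = 12*(-⅛ + 1) = 12*(7/8) = 21/2 ≈ 10.500)
-3*5*(-2) - 485*j = -3*5*(-2) - 485*21/2 = -15*(-2) - 10185/2 = 30 - 10185/2 = -10125/2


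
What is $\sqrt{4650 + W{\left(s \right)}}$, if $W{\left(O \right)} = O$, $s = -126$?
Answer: $2 \sqrt{1131} \approx 67.261$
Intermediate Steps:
$\sqrt{4650 + W{\left(s \right)}} = \sqrt{4650 - 126} = \sqrt{4524} = 2 \sqrt{1131}$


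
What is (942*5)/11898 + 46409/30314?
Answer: 115825537/60112662 ≈ 1.9268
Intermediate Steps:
(942*5)/11898 + 46409/30314 = 4710*(1/11898) + 46409*(1/30314) = 785/1983 + 46409/30314 = 115825537/60112662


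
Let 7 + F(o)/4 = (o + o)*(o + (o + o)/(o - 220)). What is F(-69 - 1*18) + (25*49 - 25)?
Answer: 18828164/307 ≈ 61330.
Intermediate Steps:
F(o) = -28 + 8*o*(o + 2*o/(-220 + o)) (F(o) = -28 + 4*((o + o)*(o + (o + o)/(o - 220))) = -28 + 4*((2*o)*(o + (2*o)/(-220 + o))) = -28 + 4*((2*o)*(o + 2*o/(-220 + o))) = -28 + 4*(2*o*(o + 2*o/(-220 + o))) = -28 + 8*o*(o + 2*o/(-220 + o)))
F(-69 - 1*18) + (25*49 - 25) = 4*(1540 - 436*(-69 - 1*18)**2 - 7*(-69 - 1*18) + 2*(-69 - 1*18)**3)/(-220 + (-69 - 1*18)) + (25*49 - 25) = 4*(1540 - 436*(-69 - 18)**2 - 7*(-69 - 18) + 2*(-69 - 18)**3)/(-220 + (-69 - 18)) + (1225 - 25) = 4*(1540 - 436*(-87)**2 - 7*(-87) + 2*(-87)**3)/(-220 - 87) + 1200 = 4*(1540 - 436*7569 + 609 + 2*(-658503))/(-307) + 1200 = 4*(-1/307)*(1540 - 3300084 + 609 - 1317006) + 1200 = 4*(-1/307)*(-4614941) + 1200 = 18459764/307 + 1200 = 18828164/307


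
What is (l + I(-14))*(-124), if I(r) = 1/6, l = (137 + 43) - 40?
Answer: -52142/3 ≈ -17381.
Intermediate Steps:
l = 140 (l = 180 - 40 = 140)
I(r) = ⅙
(l + I(-14))*(-124) = (140 + ⅙)*(-124) = (841/6)*(-124) = -52142/3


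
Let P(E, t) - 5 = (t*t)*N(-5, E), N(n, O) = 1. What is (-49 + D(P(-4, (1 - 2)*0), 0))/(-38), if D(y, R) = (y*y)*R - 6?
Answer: 55/38 ≈ 1.4474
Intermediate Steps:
P(E, t) = 5 + t**2 (P(E, t) = 5 + (t*t)*1 = 5 + t**2*1 = 5 + t**2)
D(y, R) = -6 + R*y**2 (D(y, R) = y**2*R - 6 = R*y**2 - 6 = -6 + R*y**2)
(-49 + D(P(-4, (1 - 2)*0), 0))/(-38) = (-49 + (-6 + 0*(5 + ((1 - 2)*0)**2)**2))/(-38) = -(-49 + (-6 + 0*(5 + (-1*0)**2)**2))/38 = -(-49 + (-6 + 0*(5 + 0**2)**2))/38 = -(-49 + (-6 + 0*(5 + 0)**2))/38 = -(-49 + (-6 + 0*5**2))/38 = -(-49 + (-6 + 0*25))/38 = -(-49 + (-6 + 0))/38 = -(-49 - 6)/38 = -1/38*(-55) = 55/38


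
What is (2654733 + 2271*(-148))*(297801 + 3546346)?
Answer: 8913135337875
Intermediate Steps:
(2654733 + 2271*(-148))*(297801 + 3546346) = (2654733 - 336108)*3844147 = 2318625*3844147 = 8913135337875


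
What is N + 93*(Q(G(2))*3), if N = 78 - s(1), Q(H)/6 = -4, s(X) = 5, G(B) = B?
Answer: -6623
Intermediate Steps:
Q(H) = -24 (Q(H) = 6*(-4) = -24)
N = 73 (N = 78 - 1*5 = 78 - 5 = 73)
N + 93*(Q(G(2))*3) = 73 + 93*(-24*3) = 73 + 93*(-72) = 73 - 6696 = -6623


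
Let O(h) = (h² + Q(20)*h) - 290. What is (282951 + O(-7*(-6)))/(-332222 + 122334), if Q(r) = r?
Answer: -285265/209888 ≈ -1.3591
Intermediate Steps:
O(h) = -290 + h² + 20*h (O(h) = (h² + 20*h) - 290 = -290 + h² + 20*h)
(282951 + O(-7*(-6)))/(-332222 + 122334) = (282951 + (-290 + (-7*(-6))² + 20*(-7*(-6))))/(-332222 + 122334) = (282951 + (-290 + 42² + 20*42))/(-209888) = (282951 + (-290 + 1764 + 840))*(-1/209888) = (282951 + 2314)*(-1/209888) = 285265*(-1/209888) = -285265/209888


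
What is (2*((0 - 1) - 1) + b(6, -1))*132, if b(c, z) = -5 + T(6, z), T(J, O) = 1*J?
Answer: -396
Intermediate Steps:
T(J, O) = J
b(c, z) = 1 (b(c, z) = -5 + 6 = 1)
(2*((0 - 1) - 1) + b(6, -1))*132 = (2*((0 - 1) - 1) + 1)*132 = (2*(-1 - 1) + 1)*132 = (2*(-2) + 1)*132 = (-4 + 1)*132 = -3*132 = -396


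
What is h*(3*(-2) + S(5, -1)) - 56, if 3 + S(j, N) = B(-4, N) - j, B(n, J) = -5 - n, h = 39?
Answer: -641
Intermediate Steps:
S(j, N) = -4 - j (S(j, N) = -3 + ((-5 - 1*(-4)) - j) = -3 + ((-5 + 4) - j) = -3 + (-1 - j) = -4 - j)
h*(3*(-2) + S(5, -1)) - 56 = 39*(3*(-2) + (-4 - 1*5)) - 56 = 39*(-6 + (-4 - 5)) - 56 = 39*(-6 - 9) - 56 = 39*(-15) - 56 = -585 - 56 = -641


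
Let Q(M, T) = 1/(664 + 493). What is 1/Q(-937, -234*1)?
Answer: 1157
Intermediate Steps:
Q(M, T) = 1/1157
1/Q(-937, -234*1) = 1/(1/1157) = 1157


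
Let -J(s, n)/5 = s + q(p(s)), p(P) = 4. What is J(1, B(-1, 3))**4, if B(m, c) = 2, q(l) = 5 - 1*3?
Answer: 50625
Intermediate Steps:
q(l) = 2 (q(l) = 5 - 3 = 2)
J(s, n) = -10 - 5*s (J(s, n) = -5*(s + 2) = -5*(2 + s) = -10 - 5*s)
J(1, B(-1, 3))**4 = (-10 - 5*1)**4 = (-10 - 5)**4 = (-15)**4 = 50625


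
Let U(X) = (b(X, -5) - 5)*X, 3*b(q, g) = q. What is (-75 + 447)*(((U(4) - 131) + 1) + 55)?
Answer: -33356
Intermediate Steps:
b(q, g) = q/3
U(X) = X*(-5 + X/3) (U(X) = (X/3 - 5)*X = (-5 + X/3)*X = X*(-5 + X/3))
(-75 + 447)*(((U(4) - 131) + 1) + 55) = (-75 + 447)*((((⅓)*4*(-15 + 4) - 131) + 1) + 55) = 372*((((⅓)*4*(-11) - 131) + 1) + 55) = 372*(((-44/3 - 131) + 1) + 55) = 372*((-437/3 + 1) + 55) = 372*(-434/3 + 55) = 372*(-269/3) = -33356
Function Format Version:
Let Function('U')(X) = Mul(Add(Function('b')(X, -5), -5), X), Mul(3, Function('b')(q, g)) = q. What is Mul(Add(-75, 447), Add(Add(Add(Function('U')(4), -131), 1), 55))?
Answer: -33356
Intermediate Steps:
Function('b')(q, g) = Mul(Rational(1, 3), q)
Function('U')(X) = Mul(X, Add(-5, Mul(Rational(1, 3), X))) (Function('U')(X) = Mul(Add(Mul(Rational(1, 3), X), -5), X) = Mul(Add(-5, Mul(Rational(1, 3), X)), X) = Mul(X, Add(-5, Mul(Rational(1, 3), X))))
Mul(Add(-75, 447), Add(Add(Add(Function('U')(4), -131), 1), 55)) = Mul(Add(-75, 447), Add(Add(Add(Mul(Rational(1, 3), 4, Add(-15, 4)), -131), 1), 55)) = Mul(372, Add(Add(Add(Mul(Rational(1, 3), 4, -11), -131), 1), 55)) = Mul(372, Add(Add(Add(Rational(-44, 3), -131), 1), 55)) = Mul(372, Add(Add(Rational(-437, 3), 1), 55)) = Mul(372, Add(Rational(-434, 3), 55)) = Mul(372, Rational(-269, 3)) = -33356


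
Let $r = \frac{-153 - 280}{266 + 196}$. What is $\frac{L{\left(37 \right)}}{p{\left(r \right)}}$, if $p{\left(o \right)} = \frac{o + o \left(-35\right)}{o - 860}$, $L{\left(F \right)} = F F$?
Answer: $- \frac{544523857}{14722} \approx -36987.0$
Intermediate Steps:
$L{\left(F \right)} = F^{2}$
$r = - \frac{433}{462} \approx -0.93723$
$p{\left(o \right)} = - \frac{34 o}{-860 + o}$ ($p{\left(o \right)} = \frac{o - 35 o}{-860 + o} = \frac{\left(-34\right) o}{-860 + o} = - \frac{34 o}{-860 + o}$)
$\frac{L{\left(37 \right)}}{p{\left(r \right)}} = \frac{37^{2}}{\left(-34\right) \left(- \frac{433}{462}\right) \frac{1}{-860 - \frac{433}{462}}} = \frac{1369}{\left(-34\right) \left(- \frac{433}{462}\right) \frac{1}{- \frac{397753}{462}}} = \frac{1369}{\left(-34\right) \left(- \frac{433}{462}\right) \left(- \frac{462}{397753}\right)} = \frac{1369}{- \frac{14722}{397753}} = 1369 \left(- \frac{397753}{14722}\right) = - \frac{544523857}{14722}$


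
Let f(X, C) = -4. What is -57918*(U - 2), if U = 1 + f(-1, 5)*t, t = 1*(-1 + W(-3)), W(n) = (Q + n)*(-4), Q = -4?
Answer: 6313062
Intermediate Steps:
W(n) = 16 - 4*n (W(n) = (-4 + n)*(-4) = 16 - 4*n)
t = 27 (t = 1*(-1 + (16 - 4*(-3))) = 1*(-1 + (16 + 12)) = 1*(-1 + 28) = 1*27 = 27)
U = -107 (U = 1 - 4*27 = 1 - 108 = -107)
-57918*(U - 2) = -57918*(-107 - 2) = -57918*(-109) = -28959*(-218) = 6313062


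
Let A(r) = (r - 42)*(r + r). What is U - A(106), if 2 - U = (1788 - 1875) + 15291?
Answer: -28770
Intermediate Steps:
U = -15202 (U = 2 - ((1788 - 1875) + 15291) = 2 - (-87 + 15291) = 2 - 1*15204 = 2 - 15204 = -15202)
A(r) = 2*r*(-42 + r) (A(r) = (-42 + r)*(2*r) = 2*r*(-42 + r))
U - A(106) = -15202 - 2*106*(-42 + 106) = -15202 - 2*106*64 = -15202 - 1*13568 = -15202 - 13568 = -28770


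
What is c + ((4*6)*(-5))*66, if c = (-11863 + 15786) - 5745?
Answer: -9742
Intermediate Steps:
c = -1822 (c = 3923 - 5745 = -1822)
c + ((4*6)*(-5))*66 = -1822 + ((4*6)*(-5))*66 = -1822 + (24*(-5))*66 = -1822 - 120*66 = -1822 - 7920 = -9742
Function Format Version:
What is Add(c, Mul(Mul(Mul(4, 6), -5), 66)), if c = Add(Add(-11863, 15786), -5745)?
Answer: -9742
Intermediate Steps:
c = -1822 (c = Add(3923, -5745) = -1822)
Add(c, Mul(Mul(Mul(4, 6), -5), 66)) = Add(-1822, Mul(Mul(Mul(4, 6), -5), 66)) = Add(-1822, Mul(Mul(24, -5), 66)) = Add(-1822, Mul(-120, 66)) = Add(-1822, -7920) = -9742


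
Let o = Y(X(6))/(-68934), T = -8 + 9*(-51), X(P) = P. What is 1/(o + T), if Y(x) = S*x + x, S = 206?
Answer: -11489/5365570 ≈ -0.0021412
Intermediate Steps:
Y(x) = 207*x (Y(x) = 206*x + x = 207*x)
T = -467 (T = -8 - 459 = -467)
o = -207/11489 (o = (207*6)/(-68934) = 1242*(-1/68934) = -207/11489 ≈ -0.018017)
1/(o + T) = 1/(-207/11489 - 467) = 1/(-5365570/11489) = -11489/5365570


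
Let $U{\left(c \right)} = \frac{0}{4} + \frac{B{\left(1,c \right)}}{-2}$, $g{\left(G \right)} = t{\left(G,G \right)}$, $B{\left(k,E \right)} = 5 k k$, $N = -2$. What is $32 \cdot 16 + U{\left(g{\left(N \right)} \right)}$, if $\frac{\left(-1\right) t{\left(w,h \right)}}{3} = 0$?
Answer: $\frac{1019}{2} \approx 509.5$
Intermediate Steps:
$B{\left(k,E \right)} = 5 k^{2}$
$t{\left(w,h \right)} = 0$ ($t{\left(w,h \right)} = \left(-3\right) 0 = 0$)
$g{\left(G \right)} = 0$
$U{\left(c \right)} = - \frac{5}{2}$ ($U{\left(c \right)} = \frac{0}{4} + \frac{5 \cdot 1^{2}}{-2} = 0 \cdot \frac{1}{4} + 5 \cdot 1 \left(- \frac{1}{2}\right) = 0 + 5 \left(- \frac{1}{2}\right) = 0 - \frac{5}{2} = - \frac{5}{2}$)
$32 \cdot 16 + U{\left(g{\left(N \right)} \right)} = 32 \cdot 16 - \frac{5}{2} = 512 - \frac{5}{2} = \frac{1019}{2}$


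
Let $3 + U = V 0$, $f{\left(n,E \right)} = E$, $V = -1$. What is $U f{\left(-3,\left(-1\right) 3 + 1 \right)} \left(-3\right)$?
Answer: $-18$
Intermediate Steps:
$U = -3$ ($U = -3 - 0 = -3 + 0 = -3$)
$U f{\left(-3,\left(-1\right) 3 + 1 \right)} \left(-3\right) = - 3 \left(\left(-1\right) 3 + 1\right) \left(-3\right) = - 3 \left(-3 + 1\right) \left(-3\right) = \left(-3\right) \left(-2\right) \left(-3\right) = 6 \left(-3\right) = -18$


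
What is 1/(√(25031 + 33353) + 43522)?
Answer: 21761/947053050 - √3649/473526525 ≈ 2.2850e-5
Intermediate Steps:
1/(√(25031 + 33353) + 43522) = 1/(√58384 + 43522) = 1/(4*√3649 + 43522) = 1/(43522 + 4*√3649)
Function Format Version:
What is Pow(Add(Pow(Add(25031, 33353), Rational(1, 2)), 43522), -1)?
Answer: Add(Rational(21761, 947053050), Mul(Rational(-1, 473526525), Pow(3649, Rational(1, 2)))) ≈ 2.2850e-5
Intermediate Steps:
Pow(Add(Pow(Add(25031, 33353), Rational(1, 2)), 43522), -1) = Pow(Add(Pow(58384, Rational(1, 2)), 43522), -1) = Pow(Add(Mul(4, Pow(3649, Rational(1, 2))), 43522), -1) = Pow(Add(43522, Mul(4, Pow(3649, Rational(1, 2)))), -1)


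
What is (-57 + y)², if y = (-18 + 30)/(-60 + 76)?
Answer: 50625/16 ≈ 3164.1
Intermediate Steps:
y = ¾ (y = 12/16 = 12*(1/16) = ¾ ≈ 0.75000)
(-57 + y)² = (-57 + ¾)² = (-225/4)² = 50625/16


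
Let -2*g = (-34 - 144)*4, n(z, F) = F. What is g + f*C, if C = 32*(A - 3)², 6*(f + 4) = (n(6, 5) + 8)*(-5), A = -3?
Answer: -16732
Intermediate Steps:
g = 356 (g = -(-34 - 144)*4/2 = -(-89)*4 = -½*(-712) = 356)
f = -89/6 (f = -4 + ((5 + 8)*(-5))/6 = -4 + (13*(-5))/6 = -4 + (⅙)*(-65) = -4 - 65/6 = -89/6 ≈ -14.833)
C = 1152 (C = 32*(-3 - 3)² = 32*(-6)² = 32*36 = 1152)
g + f*C = 356 - 89/6*1152 = 356 - 17088 = -16732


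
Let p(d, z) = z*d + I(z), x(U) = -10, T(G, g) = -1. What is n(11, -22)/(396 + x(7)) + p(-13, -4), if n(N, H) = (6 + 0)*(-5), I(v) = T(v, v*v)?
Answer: 9828/193 ≈ 50.922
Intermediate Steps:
I(v) = -1
n(N, H) = -30 (n(N, H) = 6*(-5) = -30)
p(d, z) = -1 + d*z (p(d, z) = z*d - 1 = d*z - 1 = -1 + d*z)
n(11, -22)/(396 + x(7)) + p(-13, -4) = -30/(396 - 10) + (-1 - 13*(-4)) = -30/386 + (-1 + 52) = (1/386)*(-30) + 51 = -15/193 + 51 = 9828/193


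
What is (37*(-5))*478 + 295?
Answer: -88135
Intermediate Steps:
(37*(-5))*478 + 295 = -185*478 + 295 = -88430 + 295 = -88135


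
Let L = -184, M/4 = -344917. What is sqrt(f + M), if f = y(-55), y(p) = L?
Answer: 2*I*sqrt(344963) ≈ 1174.7*I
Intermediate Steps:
M = -1379668 (M = 4*(-344917) = -1379668)
y(p) = -184
f = -184
sqrt(f + M) = sqrt(-184 - 1379668) = sqrt(-1379852) = 2*I*sqrt(344963)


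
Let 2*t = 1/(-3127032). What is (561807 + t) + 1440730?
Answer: 12523994560367/6254064 ≈ 2.0025e+6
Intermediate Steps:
t = -1/6254064 (t = (½)/(-3127032) = (½)*(-1/3127032) = -1/6254064 ≈ -1.5990e-7)
(561807 + t) + 1440730 = (561807 - 1/6254064) + 1440730 = 3513576933647/6254064 + 1440730 = 12523994560367/6254064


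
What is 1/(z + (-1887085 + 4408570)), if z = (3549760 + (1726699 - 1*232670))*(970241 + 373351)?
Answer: 1/6776797071573 ≈ 1.4756e-13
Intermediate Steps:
z = 6776794550088 (z = (3549760 + (1726699 - 232670))*1343592 = (3549760 + 1494029)*1343592 = 5043789*1343592 = 6776794550088)
1/(z + (-1887085 + 4408570)) = 1/(6776794550088 + (-1887085 + 4408570)) = 1/(6776794550088 + 2521485) = 1/6776797071573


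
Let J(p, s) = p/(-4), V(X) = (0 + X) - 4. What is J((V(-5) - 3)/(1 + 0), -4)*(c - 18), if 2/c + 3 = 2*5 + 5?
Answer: -107/2 ≈ -53.500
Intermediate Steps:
V(X) = -4 + X (V(X) = X - 4 = -4 + X)
J(p, s) = -p/4 (J(p, s) = p*(-¼) = -p/4)
c = ⅙ (c = 2/(-3 + (2*5 + 5)) = 2/(-3 + (10 + 5)) = 2/(-3 + 15) = 2/12 = 2*(1/12) = ⅙ ≈ 0.16667)
J((V(-5) - 3)/(1 + 0), -4)*(c - 18) = (-((-4 - 5) - 3)/(4*(1 + 0)))*(⅙ - 18) = -(-9 - 3)/(4*1)*(-107/6) = -(-3)*(-107/6) = -¼*(-12)*(-107/6) = 3*(-107/6) = -107/2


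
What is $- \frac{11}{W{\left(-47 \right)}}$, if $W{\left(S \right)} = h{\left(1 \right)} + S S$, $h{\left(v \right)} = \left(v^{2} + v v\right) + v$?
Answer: $- \frac{11}{2212} \approx -0.0049729$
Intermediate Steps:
$h{\left(v \right)} = v + 2 v^{2}$ ($h{\left(v \right)} = \left(v^{2} + v^{2}\right) + v = 2 v^{2} + v = v + 2 v^{2}$)
$W{\left(S \right)} = 3 + S^{2}$ ($W{\left(S \right)} = 1 \left(1 + 2 \cdot 1\right) + S S = 1 \left(1 + 2\right) + S^{2} = 1 \cdot 3 + S^{2} = 3 + S^{2}$)
$- \frac{11}{W{\left(-47 \right)}} = - \frac{11}{3 + \left(-47\right)^{2}} = - \frac{11}{3 + 2209} = - \frac{11}{2212}$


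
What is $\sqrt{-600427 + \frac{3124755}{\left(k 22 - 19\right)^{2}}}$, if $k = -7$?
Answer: $\frac{4 i \sqrt{1122940933}}{173} \approx 774.8 i$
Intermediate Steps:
$\sqrt{-600427 + \frac{3124755}{\left(k 22 - 19\right)^{2}}} = \sqrt{-600427 + \frac{3124755}{\left(\left(-7\right) 22 - 19\right)^{2}}} = \sqrt{-600427 + \frac{3124755}{\left(-154 - 19\right)^{2}}} = \sqrt{-600427 + \frac{3124755}{\left(-173\right)^{2}}} = \sqrt{-600427 + \frac{3124755}{29929}} = \sqrt{- \frac{17967054928}{29929}} = \frac{4 i \sqrt{1122940933}}{173}$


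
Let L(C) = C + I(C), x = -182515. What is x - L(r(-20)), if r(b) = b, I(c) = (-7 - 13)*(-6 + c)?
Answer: -183015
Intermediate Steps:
I(c) = 120 - 20*c (I(c) = -20*(-6 + c) = 120 - 20*c)
L(C) = 120 - 19*C (L(C) = C + (120 - 20*C) = 120 - 19*C)
x - L(r(-20)) = -182515 - (120 - 19*(-20)) = -182515 - (120 + 380) = -182515 - 1*500 = -182515 - 500 = -183015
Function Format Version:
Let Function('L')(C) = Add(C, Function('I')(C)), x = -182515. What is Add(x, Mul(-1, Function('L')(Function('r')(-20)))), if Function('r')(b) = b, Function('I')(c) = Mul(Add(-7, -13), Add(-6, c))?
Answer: -183015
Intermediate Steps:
Function('I')(c) = Add(120, Mul(-20, c)) (Function('I')(c) = Mul(-20, Add(-6, c)) = Add(120, Mul(-20, c)))
Function('L')(C) = Add(120, Mul(-19, C)) (Function('L')(C) = Add(C, Add(120, Mul(-20, C))) = Add(120, Mul(-19, C)))
Add(x, Mul(-1, Function('L')(Function('r')(-20)))) = Add(-182515, Mul(-1, Add(120, Mul(-19, -20)))) = Add(-182515, Mul(-1, Add(120, 380))) = Add(-182515, Mul(-1, 500)) = Add(-182515, -500) = -183015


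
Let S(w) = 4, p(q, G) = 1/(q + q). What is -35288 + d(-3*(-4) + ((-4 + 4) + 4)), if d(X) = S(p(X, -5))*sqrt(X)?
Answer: -35272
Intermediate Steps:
p(q, G) = 1/(2*q)
d(X) = 4*sqrt(X)
-35288 + d(-3*(-4) + ((-4 + 4) + 4)) = -35288 + 4*sqrt(-3*(-4) + ((-4 + 4) + 4)) = -35288 + 4*sqrt(12 + (0 + 4)) = -35288 + 4*sqrt(12 + 4) = -35288 + 4*sqrt(16) = -35288 + 4*4 = -35288 + 16 = -35272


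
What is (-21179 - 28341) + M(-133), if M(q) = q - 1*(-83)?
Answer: -49570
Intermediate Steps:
M(q) = 83 + q (M(q) = q + 83 = 83 + q)
(-21179 - 28341) + M(-133) = (-21179 - 28341) + (83 - 133) = -49520 - 50 = -49570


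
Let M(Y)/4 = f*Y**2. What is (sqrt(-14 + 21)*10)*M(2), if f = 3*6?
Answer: 2880*sqrt(7) ≈ 7619.8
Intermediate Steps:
f = 18
M(Y) = 72*Y**2 (M(Y) = 4*(18*Y**2) = 72*Y**2)
(sqrt(-14 + 21)*10)*M(2) = (sqrt(-14 + 21)*10)*(72*2**2) = (sqrt(7)*10)*(72*4) = (10*sqrt(7))*288 = 2880*sqrt(7)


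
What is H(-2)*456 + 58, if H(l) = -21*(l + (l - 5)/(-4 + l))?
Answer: 8038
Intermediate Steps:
H(l) = -21*l - 21*(-5 + l)/(-4 + l) (H(l) = -21*(l + (-5 + l)/(-4 + l)) = -21*l - 21*(-5 + l)/(-4 + l))
H(-2)*456 + 58 = (21*(5 - 1*(-2)² + 3*(-2))/(-4 - 2))*456 + 58 = (21*(5 - 1*4 - 6)/(-6))*456 + 58 = (21*(-⅙)*(5 - 4 - 6))*456 + 58 = (21*(-⅙)*(-5))*456 + 58 = (35/2)*456 + 58 = 7980 + 58 = 8038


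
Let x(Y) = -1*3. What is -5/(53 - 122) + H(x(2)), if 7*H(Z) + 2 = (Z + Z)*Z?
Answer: 1139/483 ≈ 2.3582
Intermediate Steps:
x(Y) = -3
H(Z) = -2/7 + 2*Z**2/7 (H(Z) = -2/7 + ((Z + Z)*Z)/7 = -2/7 + ((2*Z)*Z)/7 = -2/7 + (2*Z**2)/7 = -2/7 + 2*Z**2/7)
-5/(53 - 122) + H(x(2)) = -5/(53 - 122) + (-2/7 + (2/7)*(-3)**2) = -5/(-69) + (-2/7 + (2/7)*9) = -5*(-1/69) + (-2/7 + 18/7) = 5/69 + 16/7 = 1139/483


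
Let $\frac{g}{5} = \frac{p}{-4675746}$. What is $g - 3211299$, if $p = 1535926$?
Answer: $- \frac{7507613066842}{2337873} \approx -3.2113 \cdot 10^{6}$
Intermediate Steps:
$g = - \frac{3839815}{2337873}$ ($g = 5 \frac{1535926}{-4675746} = 5 \cdot 1535926 \left(- \frac{1}{4675746}\right) = 5 \left(- \frac{767963}{2337873}\right) = - \frac{3839815}{2337873} \approx -1.6424$)
$g - 3211299 = - \frac{3839815}{2337873} - 3211299 = - \frac{7507613066842}{2337873}$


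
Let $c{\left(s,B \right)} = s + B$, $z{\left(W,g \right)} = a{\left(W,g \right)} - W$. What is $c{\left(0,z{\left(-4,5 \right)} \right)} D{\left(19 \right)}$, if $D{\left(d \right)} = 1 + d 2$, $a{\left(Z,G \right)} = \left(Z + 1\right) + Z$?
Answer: $-117$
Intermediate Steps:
$a{\left(Z,G \right)} = 1 + 2 Z$ ($a{\left(Z,G \right)} = \left(1 + Z\right) + Z = 1 + 2 Z$)
$D{\left(d \right)} = 1 + 2 d$
$z{\left(W,g \right)} = 1 + W$ ($z{\left(W,g \right)} = \left(1 + 2 W\right) - W = 1 + W$)
$c{\left(s,B \right)} = B + s$
$c{\left(0,z{\left(-4,5 \right)} \right)} D{\left(19 \right)} = \left(\left(1 - 4\right) + 0\right) \left(1 + 2 \cdot 19\right) = \left(-3 + 0\right) \left(1 + 38\right) = \left(-3\right) 39 = -117$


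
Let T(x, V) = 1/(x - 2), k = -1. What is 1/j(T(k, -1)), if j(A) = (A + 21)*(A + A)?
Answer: -9/124 ≈ -0.072581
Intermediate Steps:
T(x, V) = 1/(-2 + x)
j(A) = 2*A*(21 + A) (j(A) = (21 + A)*(2*A) = 2*A*(21 + A))
1/j(T(k, -1)) = 1/(2*(21 + 1/(-2 - 1))/(-2 - 1)) = 1/(2*(21 + 1/(-3))/(-3)) = 1/(2*(-⅓)*(21 - ⅓)) = 1/(2*(-⅓)*(62/3)) = 1/(-124/9) = -9/124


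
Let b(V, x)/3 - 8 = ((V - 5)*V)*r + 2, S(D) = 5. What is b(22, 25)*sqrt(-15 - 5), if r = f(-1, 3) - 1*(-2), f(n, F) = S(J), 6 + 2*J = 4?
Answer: 15768*I*sqrt(5) ≈ 35258.0*I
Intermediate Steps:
J = -1 (J = -3 + (1/2)*4 = -3 + 2 = -1)
f(n, F) = 5
r = 7 (r = 5 - 1*(-2) = 5 + 2 = 7)
b(V, x) = 30 + 21*V*(-5 + V) (b(V, x) = 24 + 3*(((V - 5)*V)*7 + 2) = 24 + 3*(((-5 + V)*V)*7 + 2) = 24 + 3*((V*(-5 + V))*7 + 2) = 24 + 3*(7*V*(-5 + V) + 2) = 24 + 3*(2 + 7*V*(-5 + V)) = 24 + (6 + 21*V*(-5 + V)) = 30 + 21*V*(-5 + V))
b(22, 25)*sqrt(-15 - 5) = (30 - 105*22 + 21*22**2)*sqrt(-15 - 5) = (30 - 2310 + 21*484)*sqrt(-20) = (30 - 2310 + 10164)*(2*I*sqrt(5)) = 7884*(2*I*sqrt(5)) = 15768*I*sqrt(5)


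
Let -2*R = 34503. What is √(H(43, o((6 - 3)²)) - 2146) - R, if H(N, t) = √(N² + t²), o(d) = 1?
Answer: 34503/2 + √(-2146 + 5*√74) ≈ 17252.0 + 45.858*I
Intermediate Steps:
R = -34503/2 (R = -½*34503 = -34503/2 ≈ -17252.)
√(H(43, o((6 - 3)²)) - 2146) - R = √(√(43² + 1²) - 2146) - 1*(-34503/2) = √(√(1849 + 1) - 2146) + 34503/2 = √(√1850 - 2146) + 34503/2 = √(5*√74 - 2146) + 34503/2 = √(-2146 + 5*√74) + 34503/2 = 34503/2 + √(-2146 + 5*√74)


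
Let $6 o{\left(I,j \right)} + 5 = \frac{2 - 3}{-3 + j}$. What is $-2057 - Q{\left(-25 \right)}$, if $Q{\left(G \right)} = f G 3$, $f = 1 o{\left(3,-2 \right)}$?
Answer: $-2117$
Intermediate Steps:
$o{\left(I,j \right)} = - \frac{5}{6} - \frac{1}{6 \left(-3 + j\right)}$ ($o{\left(I,j \right)} = - \frac{5}{6} + \frac{\left(2 - 3\right) \frac{1}{-3 + j}}{6} = - \frac{5}{6} + \frac{\left(-1\right) \frac{1}{-3 + j}}{6} = - \frac{5}{6} - \frac{1}{6 \left(-3 + j\right)}$)
$f = - \frac{4}{5}$ ($f = 1 \frac{14 - -10}{6 \left(-3 - 2\right)} = 1 \frac{14 + 10}{6 \left(-5\right)} = 1 \cdot \frac{1}{6} \left(- \frac{1}{5}\right) 24 = 1 \left(- \frac{4}{5}\right) = - \frac{4}{5} \approx -0.8$)
$Q{\left(G \right)} = - \frac{12 G}{5}$ ($Q{\left(G \right)} = - \frac{4 G}{5} \cdot 3 = - \frac{12 G}{5}$)
$-2057 - Q{\left(-25 \right)} = -2057 - \left(- \frac{12}{5}\right) \left(-25\right) = -2057 - 60 = -2117$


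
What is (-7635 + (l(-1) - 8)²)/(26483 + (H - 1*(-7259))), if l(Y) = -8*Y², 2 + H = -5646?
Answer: -7379/28094 ≈ -0.26265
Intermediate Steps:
H = -5648 (H = -2 - 5646 = -5648)
(-7635 + (l(-1) - 8)²)/(26483 + (H - 1*(-7259))) = (-7635 + (-8*(-1)² - 8)²)/(26483 + (-5648 - 1*(-7259))) = (-7635 + (-8*1 - 8)²)/(26483 + (-5648 + 7259)) = (-7635 + (-8 - 8)²)/(26483 + 1611) = (-7635 + (-16)²)/28094 = (-7635 + 256)*(1/28094) = -7379*1/28094 = -7379/28094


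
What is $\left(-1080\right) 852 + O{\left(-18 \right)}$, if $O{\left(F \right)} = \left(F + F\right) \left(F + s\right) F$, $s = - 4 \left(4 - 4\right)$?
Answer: $-931824$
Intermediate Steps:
$s = 0$ ($s = \left(-4\right) 0 = 0$)
$O{\left(F \right)} = 2 F^{3}$ ($O{\left(F \right)} = \left(F + F\right) \left(F + 0\right) F = 2 F F F = 2 F^{2} F = 2 F^{3}$)
$\left(-1080\right) 852 + O{\left(-18 \right)} = \left(-1080\right) 852 + 2 \left(-18\right)^{3} = -920160 + 2 \left(-5832\right) = -920160 - 11664 = -931824$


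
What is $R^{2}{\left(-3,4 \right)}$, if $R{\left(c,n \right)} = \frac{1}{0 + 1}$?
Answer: $1$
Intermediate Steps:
$R{\left(c,n \right)} = 1$ ($R{\left(c,n \right)} = 1^{-1} = 1$)
$R^{2}{\left(-3,4 \right)} = 1^{2} = 1$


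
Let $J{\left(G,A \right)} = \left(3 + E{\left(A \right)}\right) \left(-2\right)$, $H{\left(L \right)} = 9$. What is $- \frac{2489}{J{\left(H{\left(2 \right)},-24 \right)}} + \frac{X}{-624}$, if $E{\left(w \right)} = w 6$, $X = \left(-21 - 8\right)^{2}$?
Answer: $- \frac{99461}{9776} \approx -10.174$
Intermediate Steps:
$X = 841$ ($X = \left(-29\right)^{2} = 841$)
$E{\left(w \right)} = 6 w$
$J{\left(G,A \right)} = -6 - 12 A$ ($J{\left(G,A \right)} = \left(3 + 6 A\right) \left(-2\right) = -6 - 12 A$)
$- \frac{2489}{J{\left(H{\left(2 \right)},-24 \right)}} + \frac{X}{-624} = - \frac{2489}{-6 - -288} + \frac{841}{-624} = - \frac{2489}{-6 + 288} + 841 \left(- \frac{1}{624}\right) = - \frac{2489}{282} - \frac{841}{624} = - \frac{99461}{9776}$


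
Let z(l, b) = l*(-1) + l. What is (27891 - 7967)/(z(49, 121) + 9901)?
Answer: 19924/9901 ≈ 2.0123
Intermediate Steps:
z(l, b) = 0 (z(l, b) = -l + l = 0)
(27891 - 7967)/(z(49, 121) + 9901) = (27891 - 7967)/(0 + 9901) = 19924/9901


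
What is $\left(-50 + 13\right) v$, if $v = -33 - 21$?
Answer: $1998$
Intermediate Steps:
$v = -54$ ($v = -33 - 21 = -54$)
$\left(-50 + 13\right) v = \left(-50 + 13\right) \left(-54\right) = \left(-37\right) \left(-54\right) = 1998$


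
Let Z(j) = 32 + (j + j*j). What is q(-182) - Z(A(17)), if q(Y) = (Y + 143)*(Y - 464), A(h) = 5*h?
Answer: 17852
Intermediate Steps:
q(Y) = (-464 + Y)*(143 + Y) (q(Y) = (143 + Y)*(-464 + Y) = (-464 + Y)*(143 + Y))
Z(j) = 32 + j + j² (Z(j) = 32 + (j + j²) = 32 + j + j²)
q(-182) - Z(A(17)) = (-66352 + (-182)² - 321*(-182)) - (32 + 5*17 + (5*17)²) = (-66352 + 33124 + 58422) - (32 + 85 + 85²) = 25194 - (32 + 85 + 7225) = 25194 - 1*7342 = 25194 - 7342 = 17852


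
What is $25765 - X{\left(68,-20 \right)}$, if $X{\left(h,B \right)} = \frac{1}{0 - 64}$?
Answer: $\frac{1648961}{64} \approx 25765.0$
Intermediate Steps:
$X{\left(h,B \right)} = - \frac{1}{64}$ ($X{\left(h,B \right)} = \frac{1}{-64} = - \frac{1}{64}$)
$25765 - X{\left(68,-20 \right)} = 25765 - - \frac{1}{64} = 25765 + \frac{1}{64} = \frac{1648961}{64}$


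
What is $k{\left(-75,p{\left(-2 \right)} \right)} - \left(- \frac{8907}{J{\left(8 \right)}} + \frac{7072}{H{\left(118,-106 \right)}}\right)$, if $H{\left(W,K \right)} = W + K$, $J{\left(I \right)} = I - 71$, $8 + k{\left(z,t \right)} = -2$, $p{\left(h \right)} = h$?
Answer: $- \frac{5185}{7} \approx -740.71$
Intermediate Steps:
$k{\left(z,t \right)} = -10$ ($k{\left(z,t \right)} = -8 - 2 = -10$)
$J{\left(I \right)} = -71 + I$
$H{\left(W,K \right)} = K + W$
$k{\left(-75,p{\left(-2 \right)} \right)} - \left(- \frac{8907}{J{\left(8 \right)}} + \frac{7072}{H{\left(118,-106 \right)}}\right) = -10 - \left(- \frac{8907}{-71 + 8} + \frac{7072}{-106 + 118}\right) = -10 - \left(- \frac{8907}{-63} + \frac{7072}{12}\right) = -10 - \left(\left(-8907\right) \left(- \frac{1}{63}\right) + 7072 \cdot \frac{1}{12}\right) = -10 - \left(\frac{2969}{21} + \frac{1768}{3}\right) = -10 - \frac{5115}{7} = - \frac{5185}{7}$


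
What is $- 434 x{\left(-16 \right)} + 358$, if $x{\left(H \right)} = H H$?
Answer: $-110746$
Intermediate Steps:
$x{\left(H \right)} = H^{2}$
$- 434 x{\left(-16 \right)} + 358 = - 434 \left(-16\right)^{2} + 358 = \left(-434\right) 256 + 358 = -111104 + 358 = -110746$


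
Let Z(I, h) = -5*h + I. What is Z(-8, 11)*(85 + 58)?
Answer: -9009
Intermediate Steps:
Z(I, h) = I - 5*h
Z(-8, 11)*(85 + 58) = (-8 - 5*11)*(85 + 58) = (-8 - 55)*143 = -63*143 = -9009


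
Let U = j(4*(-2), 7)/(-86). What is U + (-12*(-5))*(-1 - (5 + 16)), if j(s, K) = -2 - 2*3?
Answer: -56756/43 ≈ -1319.9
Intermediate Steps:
j(s, K) = -8 (j(s, K) = -2 - 6 = -8)
U = 4/43 (U = -8/(-86) = -8*(-1/86) = 4/43 ≈ 0.093023)
U + (-12*(-5))*(-1 - (5 + 16)) = 4/43 + (-12*(-5))*(-1 - (5 + 16)) = 4/43 + 60*(-1 - 1*21) = 4/43 + 60*(-1 - 21) = 4/43 + 60*(-22) = 4/43 - 1320 = -56756/43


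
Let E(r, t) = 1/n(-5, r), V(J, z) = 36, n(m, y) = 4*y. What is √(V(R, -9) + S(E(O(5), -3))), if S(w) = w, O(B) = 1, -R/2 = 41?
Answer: √145/2 ≈ 6.0208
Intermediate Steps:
R = -82 (R = -2*41 = -82)
E(r, t) = 1/(4*r)
√(V(R, -9) + S(E(O(5), -3))) = √(36 + (¼)/1) = √(36 + (¼)*1) = √(36 + ¼) = √(145/4) = √145/2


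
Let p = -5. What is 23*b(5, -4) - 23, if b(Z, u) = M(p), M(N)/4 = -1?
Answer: -115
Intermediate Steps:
M(N) = -4 (M(N) = 4*(-1) = -4)
b(Z, u) = -4
23*b(5, -4) - 23 = 23*(-4) - 23 = -92 - 23 = -115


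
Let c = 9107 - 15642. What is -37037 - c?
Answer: -30502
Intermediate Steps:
c = -6535
-37037 - c = -37037 - 1*(-6535) = -37037 + 6535 = -30502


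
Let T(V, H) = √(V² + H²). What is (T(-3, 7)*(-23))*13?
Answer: -299*√58 ≈ -2277.1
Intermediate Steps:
T(V, H) = √(H² + V²)
(T(-3, 7)*(-23))*13 = (√(7² + (-3)²)*(-23))*13 = (√(49 + 9)*(-23))*13 = (√58*(-23))*13 = -23*√58*13 = -299*√58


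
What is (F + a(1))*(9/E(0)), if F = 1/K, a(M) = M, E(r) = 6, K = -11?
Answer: 15/11 ≈ 1.3636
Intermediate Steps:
F = -1/11 (F = 1/(-11) = -1/11 ≈ -0.090909)
(F + a(1))*(9/E(0)) = (-1/11 + 1)*(9/6) = 10*(9*(⅙))/11 = (10/11)*(3/2) = 15/11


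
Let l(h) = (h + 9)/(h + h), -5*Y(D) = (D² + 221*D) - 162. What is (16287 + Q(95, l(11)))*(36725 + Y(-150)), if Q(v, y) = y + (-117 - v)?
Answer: 6876653379/11 ≈ 6.2515e+8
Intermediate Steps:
Y(D) = 162/5 - 221*D/5 - D²/5 (Y(D) = -((D² + 221*D) - 162)/5 = -(-162 + D² + 221*D)/5 = 162/5 - 221*D/5 - D²/5)
l(h) = (9 + h)/(2*h) (l(h) = (9 + h)/((2*h)) = (9 + h)*(1/(2*h)) = (9 + h)/(2*h))
Q(v, y) = -117 + y - v
(16287 + Q(95, l(11)))*(36725 + Y(-150)) = (16287 + (-117 + (½)*(9 + 11)/11 - 1*95))*(36725 + (162/5 - 221/5*(-150) - ⅕*(-150)²)) = (16287 + (-117 + (½)*(1/11)*20 - 95))*(36725 + (162/5 + 6630 - ⅕*22500)) = (16287 + (-117 + 10/11 - 95))*(36725 + (162/5 + 6630 - 4500)) = (16287 - 2322/11)*(36725 + 10812/5) = (176835/11)*(194437/5) = 6876653379/11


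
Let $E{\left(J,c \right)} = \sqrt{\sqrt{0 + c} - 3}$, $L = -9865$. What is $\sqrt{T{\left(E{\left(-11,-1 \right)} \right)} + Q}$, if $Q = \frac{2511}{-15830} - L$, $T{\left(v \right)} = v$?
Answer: $\frac{\sqrt{2472019749370 + 250588900 \sqrt{-3 + i}}}{15830} \approx 99.323 + 0.0088364 i$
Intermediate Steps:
$E{\left(J,c \right)} = \sqrt{-3 + \sqrt{c}}$ ($E{\left(J,c \right)} = \sqrt{\sqrt{c} - 3} = \sqrt{-3 + \sqrt{c}}$)
$Q = \frac{156160439}{15830}$ ($Q = \frac{2511}{-15830} - -9865 = 2511 \left(- \frac{1}{15830}\right) + 9865 = - \frac{2511}{15830} + 9865 = \frac{156160439}{15830} \approx 9864.8$)
$\sqrt{T{\left(E{\left(-11,-1 \right)} \right)} + Q} = \sqrt{\sqrt{-3 + \sqrt{-1}} + \frac{156160439}{15830}} = \sqrt{\sqrt{-3 + i} + \frac{156160439}{15830}} = \sqrt{\frac{156160439}{15830} + \sqrt{-3 + i}}$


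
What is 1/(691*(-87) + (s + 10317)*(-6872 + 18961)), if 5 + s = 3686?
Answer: 1/169161705 ≈ 5.9115e-9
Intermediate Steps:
s = 3681 (s = -5 + 3686 = 3681)
1/(691*(-87) + (s + 10317)*(-6872 + 18961)) = 1/(691*(-87) + (3681 + 10317)*(-6872 + 18961)) = 1/(-60117 + 13998*12089) = 1/(-60117 + 169221822) = 1/169161705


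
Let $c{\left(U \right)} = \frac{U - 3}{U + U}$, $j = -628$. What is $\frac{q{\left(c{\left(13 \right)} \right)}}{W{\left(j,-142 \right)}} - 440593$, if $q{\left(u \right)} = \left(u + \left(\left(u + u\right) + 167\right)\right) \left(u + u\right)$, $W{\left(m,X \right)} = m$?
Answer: $- \frac{11690259534}{26533} \approx -4.4059 \cdot 10^{5}$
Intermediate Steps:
$c{\left(U \right)} = \frac{-3 + U}{2 U}$
$q{\left(u \right)} = 2 u \left(167 + 3 u\right)$ ($q{\left(u \right)} = \left(u + \left(2 u + 167\right)\right) 2 u = \left(u + \left(167 + 2 u\right)\right) 2 u = \left(167 + 3 u\right) 2 u = 2 u \left(167 + 3 u\right)$)
$\frac{q{\left(c{\left(13 \right)} \right)}}{W{\left(j,-142 \right)}} - 440593 = \frac{2 \frac{-3 + 13}{2 \cdot 13} \left(167 + 3 \frac{-3 + 13}{2 \cdot 13}\right)}{-628} - 440593 = 2 \cdot \frac{1}{2} \cdot \frac{1}{13} \cdot 10 \left(167 + 3 \cdot \frac{1}{2} \cdot \frac{1}{13} \cdot 10\right) \left(- \frac{1}{628}\right) - 440593 = 2 \cdot \frac{5}{13} \left(167 + 3 \cdot \frac{5}{13}\right) \left(- \frac{1}{628}\right) - 440593 = 2 \cdot \frac{5}{13} \left(167 + \frac{15}{13}\right) \left(- \frac{1}{628}\right) - 440593 = 2 \cdot \frac{5}{13} \cdot \frac{2186}{13} \left(- \frac{1}{628}\right) - 440593 = \frac{21860}{169} \left(- \frac{1}{628}\right) - 440593 = - \frac{5465}{26533} - 440593 = - \frac{11690259534}{26533}$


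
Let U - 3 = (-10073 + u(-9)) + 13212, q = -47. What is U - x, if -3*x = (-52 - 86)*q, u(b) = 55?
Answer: 5359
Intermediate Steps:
U = 3197 (U = 3 + ((-10073 + 55) + 13212) = 3 + (-10018 + 13212) = 3 + 3194 = 3197)
x = -2162 (x = -(-52 - 86)*(-47)/3 = -(-46)*(-47) = -1/3*6486 = -2162)
U - x = 3197 - 1*(-2162) = 3197 + 2162 = 5359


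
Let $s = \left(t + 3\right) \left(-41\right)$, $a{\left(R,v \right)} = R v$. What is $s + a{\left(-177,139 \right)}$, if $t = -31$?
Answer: $-23455$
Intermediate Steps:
$s = 1148$ ($s = \left(-31 + 3\right) \left(-41\right) = \left(-28\right) \left(-41\right) = 1148$)
$s + a{\left(-177,139 \right)} = 1148 - 24603 = -23455$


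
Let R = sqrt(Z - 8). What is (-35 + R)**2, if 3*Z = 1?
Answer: (105 - I*sqrt(69))**2/9 ≈ 1217.3 - 193.82*I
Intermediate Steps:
Z = 1/3 (Z = (1/3)*1 = 1/3 ≈ 0.33333)
R = I*sqrt(69)/3 (R = sqrt(1/3 - 8) = sqrt(-23/3) = I*sqrt(69)/3 ≈ 2.7689*I)
(-35 + R)**2 = (-35 + I*sqrt(69)/3)**2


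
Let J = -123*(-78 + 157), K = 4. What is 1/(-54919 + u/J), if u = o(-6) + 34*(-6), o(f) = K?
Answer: -9717/533647723 ≈ -1.8209e-5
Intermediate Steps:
J = -9717 (J = -123*79 = -9717)
o(f) = 4
u = -200 (u = 4 + 34*(-6) = 4 - 204 = -200)
1/(-54919 + u/J) = 1/(-54919 - 200/(-9717)) = 1/(-54919 - 200*(-1/9717)) = 1/(-54919 + 200/9717) = 1/(-533647723/9717) = -9717/533647723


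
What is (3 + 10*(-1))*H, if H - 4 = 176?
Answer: -1260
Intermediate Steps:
H = 180 (H = 4 + 176 = 180)
(3 + 10*(-1))*H = (3 + 10*(-1))*180 = (3 - 10)*180 = -7*180 = -1260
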